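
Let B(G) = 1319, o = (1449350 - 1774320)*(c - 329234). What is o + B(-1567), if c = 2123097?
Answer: -582951657791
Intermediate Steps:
o = -582951659110 (o = (1449350 - 1774320)*(2123097 - 329234) = -324970*1793863 = -582951659110)
o + B(-1567) = -582951659110 + 1319 = -582951657791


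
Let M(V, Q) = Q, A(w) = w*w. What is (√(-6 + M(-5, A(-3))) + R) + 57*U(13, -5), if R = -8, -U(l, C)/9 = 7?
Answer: -3599 + √3 ≈ -3597.3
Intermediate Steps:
U(l, C) = -63 (U(l, C) = -9*7 = -63)
A(w) = w²
(√(-6 + M(-5, A(-3))) + R) + 57*U(13, -5) = (√(-6 + (-3)²) - 8) + 57*(-63) = (√(-6 + 9) - 8) - 3591 = (√3 - 8) - 3591 = (-8 + √3) - 3591 = -3599 + √3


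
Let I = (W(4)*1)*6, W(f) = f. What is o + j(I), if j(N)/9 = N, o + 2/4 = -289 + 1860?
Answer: 3573/2 ≈ 1786.5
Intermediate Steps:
o = 3141/2 (o = -1/2 + (-289 + 1860) = -1/2 + 1571 = 3141/2 ≈ 1570.5)
I = 24 (I = (4*1)*6 = 4*6 = 24)
j(N) = 9*N
o + j(I) = 3141/2 + 9*24 = 3141/2 + 216 = 3573/2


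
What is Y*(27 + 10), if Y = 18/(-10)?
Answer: -333/5 ≈ -66.600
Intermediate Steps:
Y = -9/5 (Y = 18*(-⅒) = -9/5 ≈ -1.8000)
Y*(27 + 10) = -9*(27 + 10)/5 = -9/5*37 = -333/5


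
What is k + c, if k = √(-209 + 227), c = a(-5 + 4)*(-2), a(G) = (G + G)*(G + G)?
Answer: -8 + 3*√2 ≈ -3.7574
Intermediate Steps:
a(G) = 4*G² (a(G) = (2*G)*(2*G) = 4*G²)
c = -8 (c = (4*(-5 + 4)²)*(-2) = (4*(-1)²)*(-2) = (4*1)*(-2) = 4*(-2) = -8)
k = 3*√2 (k = √18 = 3*√2 ≈ 4.2426)
k + c = 3*√2 - 8 = -8 + 3*√2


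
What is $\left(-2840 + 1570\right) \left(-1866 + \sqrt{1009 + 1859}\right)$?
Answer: $2369820 - 2540 \sqrt{717} \approx 2.3018 \cdot 10^{6}$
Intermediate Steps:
$\left(-2840 + 1570\right) \left(-1866 + \sqrt{1009 + 1859}\right) = - 1270 \left(-1866 + \sqrt{2868}\right) = - 1270 \left(-1866 + 2 \sqrt{717}\right) = 2369820 - 2540 \sqrt{717}$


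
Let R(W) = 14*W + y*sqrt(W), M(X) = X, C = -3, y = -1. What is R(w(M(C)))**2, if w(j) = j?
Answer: (42 + I*sqrt(3))**2 ≈ 1761.0 + 145.49*I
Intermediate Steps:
R(W) = -sqrt(W) + 14*W (R(W) = 14*W - sqrt(W) = -sqrt(W) + 14*W)
R(w(M(C)))**2 = (-sqrt(-3) + 14*(-3))**2 = (-I*sqrt(3) - 42)**2 = (-42 - I*sqrt(3))**2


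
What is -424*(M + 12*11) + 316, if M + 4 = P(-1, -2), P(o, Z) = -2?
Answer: -53108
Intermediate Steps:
M = -6 (M = -4 - 2 = -6)
-424*(M + 12*11) + 316 = -424*(-6 + 12*11) + 316 = -424*(-6 + 132) + 316 = -424*126 + 316 = -53424 + 316 = -53108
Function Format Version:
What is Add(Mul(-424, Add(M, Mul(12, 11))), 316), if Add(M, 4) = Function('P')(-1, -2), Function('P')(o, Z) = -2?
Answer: -53108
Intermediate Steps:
M = -6 (M = Add(-4, -2) = -6)
Add(Mul(-424, Add(M, Mul(12, 11))), 316) = Add(Mul(-424, Add(-6, Mul(12, 11))), 316) = Add(Mul(-424, Add(-6, 132)), 316) = Add(Mul(-424, 126), 316) = Add(-53424, 316) = -53108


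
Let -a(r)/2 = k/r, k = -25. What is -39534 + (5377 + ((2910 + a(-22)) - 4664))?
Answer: -395046/11 ≈ -35913.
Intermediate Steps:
a(r) = 50/r (a(r) = -(-50)/r = 50/r)
-39534 + (5377 + ((2910 + a(-22)) - 4664)) = -39534 + (5377 + ((2910 + 50/(-22)) - 4664)) = -39534 + (5377 + ((2910 + 50*(-1/22)) - 4664)) = -39534 + (5377 + ((2910 - 25/11) - 4664)) = -39534 + (5377 + (31985/11 - 4664)) = -39534 + (5377 - 19319/11) = -39534 + 39828/11 = -395046/11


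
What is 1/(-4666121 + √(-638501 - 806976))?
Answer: -4666121/21772686632118 - I*√1445477/21772686632118 ≈ -2.1431e-7 - 5.522e-11*I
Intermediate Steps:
1/(-4666121 + √(-638501 - 806976)) = 1/(-4666121 + √(-1445477)) = 1/(-4666121 + I*√1445477)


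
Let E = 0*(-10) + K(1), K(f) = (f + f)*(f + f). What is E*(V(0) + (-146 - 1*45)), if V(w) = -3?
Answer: -776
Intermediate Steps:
K(f) = 4*f² (K(f) = (2*f)*(2*f) = 4*f²)
E = 4 (E = 0*(-10) + 4*1² = 0 + 4*1 = 0 + 4 = 4)
E*(V(0) + (-146 - 1*45)) = 4*(-3 + (-146 - 1*45)) = 4*(-3 + (-146 - 45)) = 4*(-3 - 191) = 4*(-194) = -776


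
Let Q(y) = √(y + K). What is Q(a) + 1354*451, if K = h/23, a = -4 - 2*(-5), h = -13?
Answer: 610654 + 5*√115/23 ≈ 6.1066e+5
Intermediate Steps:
a = 6 (a = -4 + 10 = 6)
K = -13/23 ≈ -0.56522
Q(y) = √(-13/23 + y) (Q(y) = √(y - 13/23) = √(-13/23 + y))
Q(a) + 1354*451 = √(-299 + 529*6)/23 + 1354*451 = √(-299 + 3174)/23 + 610654 = √2875/23 + 610654 = (5*√115)/23 + 610654 = 5*√115/23 + 610654 = 610654 + 5*√115/23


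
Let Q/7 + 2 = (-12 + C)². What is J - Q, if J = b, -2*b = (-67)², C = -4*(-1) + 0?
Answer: -5357/2 ≈ -2678.5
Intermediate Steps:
C = 4 (C = 4 + 0 = 4)
Q = 434 (Q = -14 + 7*(-12 + 4)² = -14 + 7*(-8)² = -14 + 7*64 = -14 + 448 = 434)
b = -4489/2 (b = -½*(-67)² = -½*4489 = -4489/2 ≈ -2244.5)
J = -4489/2 ≈ -2244.5
J - Q = -4489/2 - 1*434 = -4489/2 - 434 = -5357/2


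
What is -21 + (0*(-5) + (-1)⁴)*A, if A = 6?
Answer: -15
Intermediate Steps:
-21 + (0*(-5) + (-1)⁴)*A = -21 + (0*(-5) + (-1)⁴)*6 = -21 + (0 + 1)*6 = -21 + 1*6 = -21 + 6 = -15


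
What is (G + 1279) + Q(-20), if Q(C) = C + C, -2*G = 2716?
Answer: -119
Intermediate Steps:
G = -1358 (G = -½*2716 = -1358)
Q(C) = 2*C
(G + 1279) + Q(-20) = (-1358 + 1279) + 2*(-20) = -79 - 40 = -119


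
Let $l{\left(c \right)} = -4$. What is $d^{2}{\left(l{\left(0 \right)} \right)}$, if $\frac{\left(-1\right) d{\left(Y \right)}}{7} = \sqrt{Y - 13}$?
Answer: $-833$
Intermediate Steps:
$d{\left(Y \right)} = - 7 \sqrt{-13 + Y}$ ($d{\left(Y \right)} = - 7 \sqrt{Y - 13} = - 7 \sqrt{-13 + Y}$)
$d^{2}{\left(l{\left(0 \right)} \right)} = \left(- 7 \sqrt{-13 - 4}\right)^{2} = \left(- 7 \sqrt{-17}\right)^{2} = \left(- 7 i \sqrt{17}\right)^{2} = -833$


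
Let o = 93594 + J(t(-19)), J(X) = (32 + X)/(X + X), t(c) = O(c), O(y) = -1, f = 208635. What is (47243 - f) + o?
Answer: -135627/2 ≈ -67814.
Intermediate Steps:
t(c) = -1
J(X) = (32 + X)/(2*X) (J(X) = (32 + X)/((2*X)) = (32 + X)*(1/(2*X)) = (32 + X)/(2*X))
o = 187157/2 (o = 93594 + (1/2)*(32 - 1)/(-1) = 93594 + (1/2)*(-1)*31 = 93594 - 31/2 = 187157/2 ≈ 93579.)
(47243 - f) + o = (47243 - 1*208635) + 187157/2 = (47243 - 208635) + 187157/2 = -161392 + 187157/2 = -135627/2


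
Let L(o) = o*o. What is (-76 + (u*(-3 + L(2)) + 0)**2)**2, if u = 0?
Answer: 5776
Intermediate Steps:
L(o) = o**2
(-76 + (u*(-3 + L(2)) + 0)**2)**2 = (-76 + (0*(-3 + 2**2) + 0)**2)**2 = (-76 + (0*(-3 + 4) + 0)**2)**2 = (-76 + (0*1 + 0)**2)**2 = (-76 + (0 + 0)**2)**2 = (-76 + 0**2)**2 = (-76 + 0)**2 = (-76)**2 = 5776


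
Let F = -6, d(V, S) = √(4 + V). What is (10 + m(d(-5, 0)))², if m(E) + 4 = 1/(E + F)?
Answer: 46655/1369 - 432*I/1369 ≈ 34.08 - 0.31556*I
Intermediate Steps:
m(E) = -4 + 1/(-6 + E) (m(E) = -4 + 1/(E - 6) = -4 + 1/(-6 + E))
(10 + m(d(-5, 0)))² = (10 + (25 - 4*√(4 - 5))/(-6 + √(4 - 5)))² = (10 + (25 - 4*I)/(-6 + √(-1)))² = (10 + (25 - 4*I)/(-6 + I))² = (10 + ((-6 - I)/37)*(25 - 4*I))² = (10 + (-6 - I)*(25 - 4*I)/37)²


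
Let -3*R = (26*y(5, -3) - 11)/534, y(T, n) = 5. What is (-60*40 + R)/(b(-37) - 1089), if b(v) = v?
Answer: 3844919/1803852 ≈ 2.1315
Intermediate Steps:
R = -119/1602 (R = -(26*5 - 11)/(3*534) = -(130 - 11)/(3*534) = -119/(3*534) = -⅓*119/534 = -119/1602 ≈ -0.074282)
(-60*40 + R)/(b(-37) - 1089) = (-60*40 - 119/1602)/(-37 - 1089) = (-2400 - 119/1602)/(-1126) = -3844919/1602*(-1/1126) = 3844919/1803852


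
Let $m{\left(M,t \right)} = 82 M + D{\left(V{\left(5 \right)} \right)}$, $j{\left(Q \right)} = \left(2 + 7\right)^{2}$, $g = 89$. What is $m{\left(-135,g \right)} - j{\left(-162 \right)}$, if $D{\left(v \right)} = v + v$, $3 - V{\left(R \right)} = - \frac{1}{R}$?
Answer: $- \frac{55723}{5} \approx -11145.0$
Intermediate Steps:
$V{\left(R \right)} = 3 + \frac{1}{R}$ ($V{\left(R \right)} = 3 - - \frac{1}{R} = 3 + \frac{1}{R}$)
$D{\left(v \right)} = 2 v$
$j{\left(Q \right)} = 81$ ($j{\left(Q \right)} = 9^{2} = 81$)
$m{\left(M,t \right)} = \frac{32}{5} + 82 M$ ($m{\left(M,t \right)} = 82 M + 2 \left(3 + \frac{1}{5}\right) = 82 M + 2 \cdot \frac{16}{5} = 82 M + \frac{32}{5} = \frac{32}{5} + 82 M$)
$m{\left(-135,g \right)} - j{\left(-162 \right)} = \left(\frac{32}{5} + 82 \left(-135\right)\right) - 81 = \left(\frac{32}{5} - 11070\right) - 81 = - \frac{55318}{5} - 81 = - \frac{55723}{5}$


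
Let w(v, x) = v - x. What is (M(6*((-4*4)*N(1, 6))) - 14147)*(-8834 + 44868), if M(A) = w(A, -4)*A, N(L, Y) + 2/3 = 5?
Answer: 5666166330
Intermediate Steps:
N(L, Y) = 13/3 (N(L, Y) = -⅔ + 5 = 13/3)
M(A) = A*(4 + A) (M(A) = (A - 1*(-4))*A = (A + 4)*A = (4 + A)*A = A*(4 + A))
(M(6*((-4*4)*N(1, 6))) - 14147)*(-8834 + 44868) = ((6*(-4*4*(13/3)))*(4 + 6*(-4*4*(13/3))) - 14147)*(-8834 + 44868) = ((6*(-16*13/3))*(4 + 6*(-16*13/3)) - 14147)*36034 = ((6*(-208/3))*(4 + 6*(-208/3)) - 14147)*36034 = (-416*(4 - 416) - 14147)*36034 = (-416*(-412) - 14147)*36034 = (171392 - 14147)*36034 = 157245*36034 = 5666166330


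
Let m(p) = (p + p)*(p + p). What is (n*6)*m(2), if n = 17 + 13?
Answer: 2880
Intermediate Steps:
n = 30
m(p) = 4*p² (m(p) = (2*p)*(2*p) = 4*p²)
(n*6)*m(2) = (30*6)*(4*2²) = 180*(4*4) = 180*16 = 2880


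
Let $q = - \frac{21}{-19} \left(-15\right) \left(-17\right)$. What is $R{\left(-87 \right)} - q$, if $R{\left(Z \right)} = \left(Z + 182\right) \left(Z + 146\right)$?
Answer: $\frac{101140}{19} \approx 5323.2$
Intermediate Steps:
$R{\left(Z \right)} = \left(146 + Z\right) \left(182 + Z\right)$ ($R{\left(Z \right)} = \left(182 + Z\right) \left(146 + Z\right) = \left(146 + Z\right) \left(182 + Z\right)$)
$q = \frac{5355}{19}$ ($q = \left(-21\right) \left(- \frac{1}{19}\right) \left(-15\right) \left(-17\right) = \frac{21}{19} \left(-15\right) \left(-17\right) = \left(- \frac{315}{19}\right) \left(-17\right) = \frac{5355}{19} \approx 281.84$)
$R{\left(-87 \right)} - q = \left(26572 + \left(-87\right)^{2} + 328 \left(-87\right)\right) - \frac{5355}{19} = \left(26572 + 7569 - 28536\right) - \frac{5355}{19} = 5605 - \frac{5355}{19} = \frac{101140}{19}$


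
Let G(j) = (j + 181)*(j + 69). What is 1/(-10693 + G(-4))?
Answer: 1/812 ≈ 0.0012315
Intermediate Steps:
G(j) = (69 + j)*(181 + j) (G(j) = (181 + j)*(69 + j) = (69 + j)*(181 + j))
1/(-10693 + G(-4)) = 1/(-10693 + (12489 + (-4)² + 250*(-4))) = 1/(-10693 + (12489 + 16 - 1000)) = 1/(-10693 + 11505) = 1/812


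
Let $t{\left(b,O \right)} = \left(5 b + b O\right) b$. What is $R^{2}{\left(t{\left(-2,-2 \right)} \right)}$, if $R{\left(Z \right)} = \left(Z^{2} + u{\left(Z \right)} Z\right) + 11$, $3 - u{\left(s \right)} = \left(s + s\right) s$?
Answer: $10660225$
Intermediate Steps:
$u{\left(s \right)} = 3 - 2 s^{2}$ ($u{\left(s \right)} = 3 - \left(s + s\right) s = 3 - 2 s s = 3 - 2 s^{2}$)
$t{\left(b,O \right)} = b \left(5 b + O b\right)$ ($t{\left(b,O \right)} = \left(5 b + O b\right) b = b \left(5 b + O b\right)$)
$R{\left(Z \right)} = 11 + Z^{2} + Z \left(3 - 2 Z^{2}\right)$ ($R{\left(Z \right)} = \left(Z^{2} + \left(3 - 2 Z^{2}\right) Z\right) + 11 = \left(Z^{2} + Z \left(3 - 2 Z^{2}\right)\right) + 11 = 11 + Z^{2} + Z \left(3 - 2 Z^{2}\right)$)
$R^{2}{\left(t{\left(-2,-2 \right)} \right)} = \left(11 + \left(\left(-2\right)^{2} \left(5 - 2\right)\right)^{2} - \left(-2\right)^{2} \left(5 - 2\right) \left(-3 + 2 \left(\left(-2\right)^{2} \left(5 - 2\right)\right)^{2}\right)\right)^{2} = \left(11 + \left(4 \cdot 3\right)^{2} - 4 \cdot 3 \left(-3 + 2 \left(4 \cdot 3\right)^{2}\right)\right)^{2} = \left(11 + 12^{2} - 12 \left(-3 + 2 \cdot 12^{2}\right)\right)^{2} = \left(11 + 144 - 12 \left(-3 + 2 \cdot 144\right)\right)^{2} = \left(11 + 144 - 12 \left(-3 + 288\right)\right)^{2} = \left(11 + 144 - 12 \cdot 285\right)^{2} = \left(11 + 144 - 3420\right)^{2} = \left(-3265\right)^{2} = 10660225$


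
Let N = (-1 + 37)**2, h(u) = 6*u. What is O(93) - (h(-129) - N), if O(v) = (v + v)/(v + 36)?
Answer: 89072/43 ≈ 2071.4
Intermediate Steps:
O(v) = 2*v/(36 + v) (O(v) = (2*v)/(36 + v) = 2*v/(36 + v))
N = 1296 (N = 36**2 = 1296)
O(93) - (h(-129) - N) = 2*93/(36 + 93) - (6*(-129) - 1*1296) = 2*93/129 - (-774 - 1296) = 2*93*(1/129) - 1*(-2070) = 62/43 + 2070 = 89072/43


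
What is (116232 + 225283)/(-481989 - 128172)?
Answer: -341515/610161 ≈ -0.55971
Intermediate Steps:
(116232 + 225283)/(-481989 - 128172) = 341515/(-610161) = 341515*(-1/610161) = -341515/610161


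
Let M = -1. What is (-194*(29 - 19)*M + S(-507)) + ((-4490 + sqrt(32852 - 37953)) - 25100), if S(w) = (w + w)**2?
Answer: 1000546 + I*sqrt(5101) ≈ 1.0005e+6 + 71.421*I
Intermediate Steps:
S(w) = 4*w**2 (S(w) = (2*w)**2 = 4*w**2)
(-194*(29 - 19)*M + S(-507)) + ((-4490 + sqrt(32852 - 37953)) - 25100) = (-194*(29 - 19)*(-1) + 4*(-507)**2) + ((-4490 + sqrt(32852 - 37953)) - 25100) = (-1940*(-1) + 4*257049) + ((-4490 + sqrt(-5101)) - 25100) = (-194*(-10) + 1028196) + ((-4490 + I*sqrt(5101)) - 25100) = (1940 + 1028196) + (-29590 + I*sqrt(5101)) = 1030136 + (-29590 + I*sqrt(5101)) = 1000546 + I*sqrt(5101)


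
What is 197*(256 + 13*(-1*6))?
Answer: 35066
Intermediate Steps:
197*(256 + 13*(-1*6)) = 197*(256 + 13*(-6)) = 197*(256 - 78) = 197*178 = 35066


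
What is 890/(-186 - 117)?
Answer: -890/303 ≈ -2.9373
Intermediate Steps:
890/(-186 - 117) = 890/(-303) = 890*(-1/303) = -890/303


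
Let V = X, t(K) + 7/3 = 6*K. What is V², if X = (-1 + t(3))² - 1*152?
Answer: 322624/81 ≈ 3983.0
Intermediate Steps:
t(K) = -7/3 + 6*K
X = 568/9 (X = (-1 + (-7/3 + 6*3))² - 1*152 = (-1 + (-7/3 + 18))² - 152 = (-1 + 47/3)² - 152 = (44/3)² - 152 = 1936/9 - 152 = 568/9 ≈ 63.111)
V = 568/9 ≈ 63.111
V² = (568/9)² = 322624/81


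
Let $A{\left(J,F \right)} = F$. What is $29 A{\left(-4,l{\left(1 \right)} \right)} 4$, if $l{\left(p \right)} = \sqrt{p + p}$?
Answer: $116 \sqrt{2} \approx 164.05$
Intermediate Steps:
$l{\left(p \right)} = \sqrt{2} \sqrt{p}$ ($l{\left(p \right)} = \sqrt{2 p} = \sqrt{2} \sqrt{p}$)
$29 A{\left(-4,l{\left(1 \right)} \right)} 4 = 29 \sqrt{2} \sqrt{1} \cdot 4 = 29 \sqrt{2} \cdot 1 \cdot 4 = 29 \sqrt{2} \cdot 4 = 116 \sqrt{2}$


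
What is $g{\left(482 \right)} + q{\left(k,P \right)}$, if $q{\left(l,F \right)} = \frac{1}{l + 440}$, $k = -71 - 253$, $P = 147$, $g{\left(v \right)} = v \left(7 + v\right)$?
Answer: $\frac{27340969}{116} \approx 2.357 \cdot 10^{5}$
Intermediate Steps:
$k = -324$
$q{\left(l,F \right)} = \frac{1}{440 + l}$
$g{\left(482 \right)} + q{\left(k,P \right)} = 482 \left(7 + 482\right) + \frac{1}{440 - 324} = 482 \cdot 489 + \frac{1}{116} = 235698 + \frac{1}{116} = \frac{27340969}{116}$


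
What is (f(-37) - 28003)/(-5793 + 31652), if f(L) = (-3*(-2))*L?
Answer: -28225/25859 ≈ -1.0915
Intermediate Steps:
f(L) = 6*L
(f(-37) - 28003)/(-5793 + 31652) = (6*(-37) - 28003)/(-5793 + 31652) = (-222 - 28003)/25859 = -28225*1/25859 = -28225/25859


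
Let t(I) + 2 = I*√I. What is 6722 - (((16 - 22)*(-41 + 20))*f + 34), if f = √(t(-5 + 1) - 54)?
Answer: 6688 - 252*√(-14 - 2*I) ≈ 6620.8 + 945.29*I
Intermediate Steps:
t(I) = -2 + I^(3/2) (t(I) = -2 + I*√I = -2 + I^(3/2))
f = √(-56 - 8*I) (f = √((-2 + (-5 + 1)^(3/2)) - 54) = √((-2 + (-4)^(3/2)) - 54) = √((-2 - 8*I) - 54) = √(-56 - 8*I) ≈ 0.53317 - 7.5023*I)
6722 - (((16 - 22)*(-41 + 20))*f + 34) = 6722 - (((16 - 22)*(-41 + 20))*(2*√(-14 - 2*I)) + 34) = 6722 - ((-6*(-21))*(2*√(-14 - 2*I)) + 34) = 6722 - (126*(2*√(-14 - 2*I)) + 34) = 6722 - (252*√(-14 - 2*I) + 34) = 6722 - (34 + 252*√(-14 - 2*I)) = 6722 + (-34 - 252*√(-14 - 2*I)) = 6688 - 252*√(-14 - 2*I)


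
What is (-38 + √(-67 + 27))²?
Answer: 1404 - 152*I*√10 ≈ 1404.0 - 480.67*I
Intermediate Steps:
(-38 + √(-67 + 27))² = (-38 + √(-40))² = (-38 + 2*I*√10)²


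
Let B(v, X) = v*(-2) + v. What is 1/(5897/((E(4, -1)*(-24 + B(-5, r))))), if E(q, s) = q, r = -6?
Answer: -76/5897 ≈ -0.012888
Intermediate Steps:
B(v, X) = -v (B(v, X) = -2*v + v = -v)
1/(5897/((E(4, -1)*(-24 + B(-5, r))))) = 1/(5897/((4*(-24 - 1*(-5))))) = 1/(5897/((4*(-24 + 5)))) = 1/(5897/((4*(-19)))) = 1/(5897/(-76)) = 1/(5897*(-1/76)) = 1/(-5897/76) = -76/5897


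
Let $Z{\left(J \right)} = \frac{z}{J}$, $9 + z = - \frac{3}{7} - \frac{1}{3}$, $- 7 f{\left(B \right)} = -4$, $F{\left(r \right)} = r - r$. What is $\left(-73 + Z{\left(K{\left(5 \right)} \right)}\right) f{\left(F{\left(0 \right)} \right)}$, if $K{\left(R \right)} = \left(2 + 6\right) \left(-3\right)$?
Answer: $- \frac{36587}{882} \approx -41.482$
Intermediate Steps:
$F{\left(r \right)} = 0$
$f{\left(B \right)} = \frac{4}{7}$ ($f{\left(B \right)} = \left(- \frac{1}{7}\right) \left(-4\right) = \frac{4}{7}$)
$z = - \frac{205}{21}$ ($z = -9 - \left(\frac{1}{3} + \frac{3}{7}\right) = -9 - \frac{16}{21} = - \frac{205}{21} \approx -9.7619$)
$K{\left(R \right)} = -24$ ($K{\left(R \right)} = 8 \left(-3\right) = -24$)
$Z{\left(J \right)} = - \frac{205}{21 J}$
$\left(-73 + Z{\left(K{\left(5 \right)} \right)}\right) f{\left(F{\left(0 \right)} \right)} = \left(-73 - \frac{205}{21 \left(-24\right)}\right) \frac{4}{7} = \left(-73 - - \frac{205}{504}\right) \frac{4}{7} = \left(-73 + \frac{205}{504}\right) \frac{4}{7} = \left(- \frac{36587}{504}\right) \frac{4}{7} = - \frac{36587}{882}$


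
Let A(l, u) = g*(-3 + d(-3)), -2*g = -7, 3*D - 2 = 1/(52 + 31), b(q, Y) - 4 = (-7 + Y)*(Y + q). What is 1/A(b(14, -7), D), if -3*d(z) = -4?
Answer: -6/35 ≈ -0.17143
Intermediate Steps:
b(q, Y) = 4 + (-7 + Y)*(Y + q)
d(z) = 4/3 (d(z) = -⅓*(-4) = 4/3)
D = 167/249 (D = ⅔ + 1/(3*(52 + 31)) = ⅔ + (⅓)/83 = ⅔ + (⅓)*(1/83) = ⅔ + 1/249 = 167/249 ≈ 0.67068)
g = 7/2 (g = -½*(-7) = 7/2 ≈ 3.5000)
A(l, u) = -35/6 (A(l, u) = 7*(-3 + 4/3)/2 = (7/2)*(-5/3) = -35/6)
1/A(b(14, -7), D) = 1/(-35/6) = -6/35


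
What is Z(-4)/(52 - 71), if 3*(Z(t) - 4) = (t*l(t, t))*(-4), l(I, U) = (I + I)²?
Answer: -1036/57 ≈ -18.175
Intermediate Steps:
l(I, U) = 4*I² (l(I, U) = (2*I)² = 4*I²)
Z(t) = 4 - 16*t³/3 (Z(t) = 4 + ((t*(4*t²))*(-4))/3 = 4 + ((4*t³)*(-4))/3 = 4 + (-16*t³)/3 = 4 - 16*t³/3)
Z(-4)/(52 - 71) = (4 - 16/3*(-4)³)/(52 - 71) = (4 - 16/3*(-64))/(-19) = -(4 + 1024/3)/19 = -1/19*1036/3 = -1036/57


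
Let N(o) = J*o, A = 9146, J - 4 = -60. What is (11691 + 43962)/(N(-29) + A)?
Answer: 18551/3590 ≈ 5.1674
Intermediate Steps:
J = -56 (J = 4 - 60 = -56)
N(o) = -56*o
(11691 + 43962)/(N(-29) + A) = (11691 + 43962)/(-56*(-29) + 9146) = 55653/(1624 + 9146) = 55653/10770 = 55653*(1/10770) = 18551/3590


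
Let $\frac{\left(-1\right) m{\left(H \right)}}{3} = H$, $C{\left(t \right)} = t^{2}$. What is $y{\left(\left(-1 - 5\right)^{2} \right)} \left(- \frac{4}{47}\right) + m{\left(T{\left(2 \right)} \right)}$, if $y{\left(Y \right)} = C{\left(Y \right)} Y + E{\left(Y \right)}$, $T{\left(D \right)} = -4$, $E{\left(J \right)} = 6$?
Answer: $- \frac{186084}{47} \approx -3959.2$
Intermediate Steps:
$m{\left(H \right)} = - 3 H$
$y{\left(Y \right)} = 6 + Y^{3}$ ($y{\left(Y \right)} = Y^{2} Y + 6 = Y^{3} + 6 = 6 + Y^{3}$)
$y{\left(\left(-1 - 5\right)^{2} \right)} \left(- \frac{4}{47}\right) + m{\left(T{\left(2 \right)} \right)} = \left(6 + \left(\left(-1 - 5\right)^{2}\right)^{3}\right) \left(- \frac{4}{47}\right) - -12 = \left(6 + \left(\left(-6\right)^{2}\right)^{3}\right) \left(\left(-4\right) \frac{1}{47}\right) + 12 = \left(6 + 36^{3}\right) \left(- \frac{4}{47}\right) + 12 = \left(6 + 46656\right) \left(- \frac{4}{47}\right) + 12 = 46662 \left(- \frac{4}{47}\right) + 12 = - \frac{186648}{47} + 12 = - \frac{186084}{47}$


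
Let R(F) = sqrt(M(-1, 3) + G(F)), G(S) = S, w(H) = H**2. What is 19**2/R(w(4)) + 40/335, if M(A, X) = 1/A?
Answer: 8/67 + 361*sqrt(15)/15 ≈ 93.329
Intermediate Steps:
R(F) = sqrt(-1 + F) (R(F) = sqrt(1/(-1) + F) = sqrt(-1 + F))
19**2/R(w(4)) + 40/335 = 19**2/(sqrt(-1 + 4**2)) + 40/335 = 361/(sqrt(-1 + 16)) + 40*(1/335) = 361/(sqrt(15)) + 8/67 = 361*(sqrt(15)/15) + 8/67 = 361*sqrt(15)/15 + 8/67 = 8/67 + 361*sqrt(15)/15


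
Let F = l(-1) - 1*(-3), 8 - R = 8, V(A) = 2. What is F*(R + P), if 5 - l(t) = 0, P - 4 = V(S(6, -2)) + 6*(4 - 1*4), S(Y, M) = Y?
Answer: 48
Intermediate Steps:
P = 6 (P = 4 + (2 + 6*(4 - 1*4)) = 4 + (2 + 6*(4 - 4)) = 4 + (2 + 6*0) = 4 + (2 + 0) = 4 + 2 = 6)
l(t) = 5 (l(t) = 5 - 1*0 = 5 + 0 = 5)
R = 0 (R = 8 - 1*8 = 8 - 8 = 0)
F = 8 (F = 5 - 1*(-3) = 5 + 3 = 8)
F*(R + P) = 8*(0 + 6) = 8*6 = 48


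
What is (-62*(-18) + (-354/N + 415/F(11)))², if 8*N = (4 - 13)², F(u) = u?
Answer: 110405346529/88209 ≈ 1.2516e+6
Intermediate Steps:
N = 81/8 (N = (4 - 13)²/8 = (⅛)*(-9)² = (⅛)*81 = 81/8 ≈ 10.125)
(-62*(-18) + (-354/N + 415/F(11)))² = (-62*(-18) + (-354/81/8 + 415/11))² = (1116 + (-354*8/81 + 415*(1/11)))² = (1116 + (-944/27 + 415/11))² = (1116 + 821/297)² = (332273/297)² = 110405346529/88209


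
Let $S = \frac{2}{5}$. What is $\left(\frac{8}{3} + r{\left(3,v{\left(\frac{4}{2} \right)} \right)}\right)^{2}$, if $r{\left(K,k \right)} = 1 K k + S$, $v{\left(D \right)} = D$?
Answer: $\frac{18496}{225} \approx 82.204$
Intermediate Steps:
$S = \frac{2}{5}$ ($S = 2 \cdot \frac{1}{5} = \frac{2}{5} \approx 0.4$)
$r{\left(K,k \right)} = \frac{2}{5} + K k$ ($r{\left(K,k \right)} = 1 K k + \frac{2}{5} = K k + \frac{2}{5} = \frac{2}{5} + K k$)
$\left(\frac{8}{3} + r{\left(3,v{\left(\frac{4}{2} \right)} \right)}\right)^{2} = \left(\frac{8}{3} + \left(\frac{2}{5} + 3 \cdot \frac{4}{2}\right)\right)^{2} = \left(8 \cdot \frac{1}{3} + \left(\frac{2}{5} + 3 \cdot 4 \cdot \frac{1}{2}\right)\right)^{2} = \left(\frac{8}{3} + \left(\frac{2}{5} + 3 \cdot 2\right)\right)^{2} = \left(\frac{8}{3} + \left(\frac{2}{5} + 6\right)\right)^{2} = \left(\frac{8}{3} + \frac{32}{5}\right)^{2} = \left(\frac{136}{15}\right)^{2} = \frac{18496}{225}$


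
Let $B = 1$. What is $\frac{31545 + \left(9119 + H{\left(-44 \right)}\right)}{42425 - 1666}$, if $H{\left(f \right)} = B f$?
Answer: $\frac{40620}{40759} \approx 0.99659$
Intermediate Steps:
$H{\left(f \right)} = f$ ($H{\left(f \right)} = 1 f = f$)
$\frac{31545 + \left(9119 + H{\left(-44 \right)}\right)}{42425 - 1666} = \frac{31545 + \left(9119 - 44\right)}{42425 - 1666} = \frac{31545 + 9075}{40759} = 40620 \cdot \frac{1}{40759} = \frac{40620}{40759}$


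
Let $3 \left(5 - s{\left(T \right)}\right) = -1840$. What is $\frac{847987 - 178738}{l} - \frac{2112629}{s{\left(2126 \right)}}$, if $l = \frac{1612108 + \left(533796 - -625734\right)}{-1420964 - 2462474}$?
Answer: $- \frac{2419343604926958}{2570694245} \approx -9.4113 \cdot 10^{5}$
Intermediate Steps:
$s{\left(T \right)} = \frac{1855}{3}$ ($s{\left(T \right)} = 5 - - \frac{1840}{3} = 5 + \frac{1840}{3} = \frac{1855}{3}$)
$l = - \frac{1385819}{1941719}$ ($l = \frac{1612108 + \left(533796 + 625734\right)}{-3883438} = \left(1612108 + 1159530\right) \left(- \frac{1}{3883438}\right) = 2771638 \left(- \frac{1}{3883438}\right) = - \frac{1385819}{1941719} \approx -0.71371$)
$\frac{847987 - 178738}{l} - \frac{2112629}{s{\left(2126 \right)}} = \frac{847987 - 178738}{- \frac{1385819}{1941719}} - \frac{2112629}{\frac{1855}{3}} = \left(847987 - 178738\right) \left(- \frac{1941719}{1385819}\right) - \frac{6337887}{1855} = 669249 \left(- \frac{1941719}{1385819}\right) - \frac{6337887}{1855} = - \frac{1299493499031}{1385819} - \frac{6337887}{1855} = - \frac{2419343604926958}{2570694245}$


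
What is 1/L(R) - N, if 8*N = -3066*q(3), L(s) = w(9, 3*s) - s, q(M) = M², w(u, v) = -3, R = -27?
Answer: 82783/24 ≈ 3449.3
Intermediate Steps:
L(s) = -3 - s
N = -13797/4 (N = (-3066*3²)/8 = (-3066*9)/8 = (⅛)*(-27594) = -13797/4 ≈ -3449.3)
1/L(R) - N = 1/(-3 - 1*(-27)) - 1*(-13797/4) = 1/(-3 + 27) + 13797/4 = 1/24 + 13797/4 = 82783/24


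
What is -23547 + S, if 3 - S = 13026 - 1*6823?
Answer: -29747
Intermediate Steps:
S = -6200 (S = 3 - (13026 - 1*6823) = 3 - (13026 - 6823) = 3 - 1*6203 = 3 - 6203 = -6200)
-23547 + S = -23547 - 6200 = -29747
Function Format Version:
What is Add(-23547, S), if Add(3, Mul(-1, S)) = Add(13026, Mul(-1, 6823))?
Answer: -29747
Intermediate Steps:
S = -6200 (S = Add(3, Mul(-1, Add(13026, Mul(-1, 6823)))) = Add(3, Mul(-1, Add(13026, -6823))) = Add(3, Mul(-1, 6203)) = Add(3, -6203) = -6200)
Add(-23547, S) = Add(-23547, -6200) = -29747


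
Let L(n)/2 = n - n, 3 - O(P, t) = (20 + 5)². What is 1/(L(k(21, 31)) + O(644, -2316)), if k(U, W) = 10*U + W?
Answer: -1/622 ≈ -0.0016077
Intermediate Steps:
k(U, W) = W + 10*U
O(P, t) = -622 (O(P, t) = 3 - (20 + 5)² = 3 - 1*25² = 3 - 1*625 = 3 - 625 = -622)
L(n) = 0 (L(n) = 2*(n - n) = 2*0 = 0)
1/(L(k(21, 31)) + O(644, -2316)) = 1/(0 - 622) = 1/(-622) = -1/622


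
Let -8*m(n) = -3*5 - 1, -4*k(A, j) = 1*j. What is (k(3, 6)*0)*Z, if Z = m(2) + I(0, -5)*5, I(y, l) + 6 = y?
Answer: 0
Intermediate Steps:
k(A, j) = -j/4
I(y, l) = -6 + y
m(n) = 2 (m(n) = -(-3*5 - 1)/8 = -(-15 - 1)/8 = -1/8*(-16) = 2)
Z = -28 (Z = 2 + (-6 + 0)*5 = 2 - 6*5 = 2 - 30 = -28)
(k(3, 6)*0)*Z = (-1/4*6*0)*(-28) = -3/2*0*(-28) = 0*(-28) = 0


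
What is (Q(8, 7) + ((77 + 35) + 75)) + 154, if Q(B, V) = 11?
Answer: 352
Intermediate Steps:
(Q(8, 7) + ((77 + 35) + 75)) + 154 = (11 + ((77 + 35) + 75)) + 154 = (11 + (112 + 75)) + 154 = (11 + 187) + 154 = 198 + 154 = 352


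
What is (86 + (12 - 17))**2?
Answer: 6561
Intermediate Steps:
(86 + (12 - 17))**2 = (86 - 5)**2 = 81**2 = 6561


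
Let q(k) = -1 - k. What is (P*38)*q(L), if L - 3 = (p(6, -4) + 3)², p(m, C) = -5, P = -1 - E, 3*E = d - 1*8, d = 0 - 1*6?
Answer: -3344/3 ≈ -1114.7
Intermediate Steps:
d = -6 (d = 0 - 6 = -6)
E = -14/3 (E = (-6 - 1*8)/3 = (-6 - 8)/3 = (⅓)*(-14) = -14/3 ≈ -4.6667)
P = 11/3 (P = -1 - 1*(-14/3) = -1 + 14/3 = 11/3 ≈ 3.6667)
L = 7 (L = 3 + (-5 + 3)² = 3 + (-2)² = 3 + 4 = 7)
(P*38)*q(L) = ((11/3)*38)*(-1 - 1*7) = 418*(-1 - 7)/3 = (418/3)*(-8) = -3344/3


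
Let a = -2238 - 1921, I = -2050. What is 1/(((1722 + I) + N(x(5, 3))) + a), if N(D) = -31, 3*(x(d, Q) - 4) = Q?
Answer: -1/4518 ≈ -0.00022134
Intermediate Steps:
x(d, Q) = 4 + Q/3
a = -4159
1/(((1722 + I) + N(x(5, 3))) + a) = 1/(((1722 - 2050) - 31) - 4159) = 1/((-328 - 31) - 4159) = 1/(-359 - 4159) = 1/(-4518) = -1/4518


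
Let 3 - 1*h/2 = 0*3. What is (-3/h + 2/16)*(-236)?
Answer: 177/2 ≈ 88.500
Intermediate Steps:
h = 6 (h = 6 - 0*3 = 6 - 2*0 = 6 + 0 = 6)
(-3/h + 2/16)*(-236) = (-3/6 + 2/16)*(-236) = (-3*1/6 + 2*(1/16))*(-236) = (-1/2 + 1/8)*(-236) = -3/8*(-236) = 177/2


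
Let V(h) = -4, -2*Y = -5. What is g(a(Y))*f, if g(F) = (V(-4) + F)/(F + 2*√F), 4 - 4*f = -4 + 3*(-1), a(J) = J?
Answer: 11/4 - 11*√10/10 ≈ -0.72851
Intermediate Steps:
Y = 5/2 (Y = -½*(-5) = 5/2 ≈ 2.5000)
f = 11/4 (f = 1 - (-4 + 3*(-1))/4 = 1 - (-4 - 3)/4 = 1 - ¼*(-7) = 1 + 7/4 = 11/4 ≈ 2.7500)
g(F) = (-4 + F)/(F + 2*√F)
g(a(Y))*f = ((-4 + 5/2)/(5/2 + 2*√(5/2)))*(11/4) = (-3/2/(5/2 + 2*(√10/2)))*(11/4) = (-3/2/(5/2 + √10))*(11/4) = -3/(2*(5/2 + √10))*(11/4) = -33/(8*(5/2 + √10))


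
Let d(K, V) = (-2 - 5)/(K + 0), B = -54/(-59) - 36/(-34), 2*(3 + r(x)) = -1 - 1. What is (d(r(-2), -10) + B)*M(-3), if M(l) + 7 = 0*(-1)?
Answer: -104587/4012 ≈ -26.069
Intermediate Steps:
r(x) = -4 (r(x) = -3 + (-1 - 1)/2 = -3 + (½)*(-2) = -3 - 1 = -4)
B = 1980/1003 (B = -54*(-1/59) - 36*(-1/34) = 54/59 + 18/17 = 1980/1003 ≈ 1.9741)
d(K, V) = -7/K
M(l) = -7 (M(l) = -7 + 0*(-1) = -7 + 0 = -7)
(d(r(-2), -10) + B)*M(-3) = (-7/(-4) + 1980/1003)*(-7) = (-7*(-¼) + 1980/1003)*(-7) = (7/4 + 1980/1003)*(-7) = (14941/4012)*(-7) = -104587/4012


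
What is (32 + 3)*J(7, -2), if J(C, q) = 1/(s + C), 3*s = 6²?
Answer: 35/19 ≈ 1.8421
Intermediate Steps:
s = 12 (s = (⅓)*6² = (⅓)*36 = 12)
J(C, q) = 1/(12 + C)
(32 + 3)*J(7, -2) = (32 + 3)/(12 + 7) = 35/19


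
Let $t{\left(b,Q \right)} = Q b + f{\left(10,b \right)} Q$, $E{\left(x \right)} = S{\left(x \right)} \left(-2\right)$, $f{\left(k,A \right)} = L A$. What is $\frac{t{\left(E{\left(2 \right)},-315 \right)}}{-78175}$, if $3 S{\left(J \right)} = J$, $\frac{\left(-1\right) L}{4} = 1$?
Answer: $\frac{252}{15635} \approx 0.016118$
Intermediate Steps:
$L = -4$ ($L = \left(-4\right) 1 = -4$)
$S{\left(J \right)} = \frac{J}{3}$
$f{\left(k,A \right)} = - 4 A$
$E{\left(x \right)} = - \frac{2 x}{3}$ ($E{\left(x \right)} = \frac{x}{3} \left(-2\right) = - \frac{2 x}{3}$)
$t{\left(b,Q \right)} = - 3 Q b$ ($t{\left(b,Q \right)} = Q b + - 4 b Q = Q b - 4 Q b = - 3 Q b$)
$\frac{t{\left(E{\left(2 \right)},-315 \right)}}{-78175} = \frac{\left(-3\right) \left(-315\right) \left(\left(- \frac{2}{3}\right) 2\right)}{-78175} = \left(-3\right) \left(-315\right) \left(- \frac{4}{3}\right) \left(- \frac{1}{78175}\right) = \left(-1260\right) \left(- \frac{1}{78175}\right) = \frac{252}{15635}$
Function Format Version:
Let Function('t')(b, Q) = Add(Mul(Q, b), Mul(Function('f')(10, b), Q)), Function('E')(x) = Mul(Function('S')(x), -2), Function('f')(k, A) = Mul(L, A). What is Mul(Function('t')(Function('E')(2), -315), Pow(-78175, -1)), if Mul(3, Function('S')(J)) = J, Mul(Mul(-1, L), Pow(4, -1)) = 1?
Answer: Rational(252, 15635) ≈ 0.016118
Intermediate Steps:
L = -4 (L = Mul(-4, 1) = -4)
Function('S')(J) = Mul(Rational(1, 3), J)
Function('f')(k, A) = Mul(-4, A)
Function('E')(x) = Mul(Rational(-2, 3), x) (Function('E')(x) = Mul(Mul(Rational(1, 3), x), -2) = Mul(Rational(-2, 3), x))
Function('t')(b, Q) = Mul(-3, Q, b) (Function('t')(b, Q) = Add(Mul(Q, b), Mul(Mul(-4, b), Q)) = Add(Mul(Q, b), Mul(-4, Q, b)) = Mul(-3, Q, b))
Mul(Function('t')(Function('E')(2), -315), Pow(-78175, -1)) = Mul(Mul(-3, -315, Mul(Rational(-2, 3), 2)), Pow(-78175, -1)) = Mul(Mul(-3, -315, Rational(-4, 3)), Rational(-1, 78175)) = Mul(-1260, Rational(-1, 78175)) = Rational(252, 15635)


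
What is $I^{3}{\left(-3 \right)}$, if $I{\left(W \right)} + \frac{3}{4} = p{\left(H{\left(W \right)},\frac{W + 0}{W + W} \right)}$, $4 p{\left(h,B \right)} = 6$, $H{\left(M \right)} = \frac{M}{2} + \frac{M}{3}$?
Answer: $\frac{27}{64} \approx 0.42188$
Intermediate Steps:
$H{\left(M \right)} = \frac{5 M}{6}$ ($H{\left(M \right)} = M \frac{1}{2} + M \frac{1}{3} = \frac{M}{2} + \frac{M}{3} = \frac{5 M}{6}$)
$p{\left(h,B \right)} = \frac{3}{2}$ ($p{\left(h,B \right)} = \frac{1}{4} \cdot 6 = \frac{3}{2}$)
$I{\left(W \right)} = \frac{3}{4}$ ($I{\left(W \right)} = - \frac{3}{4} + \frac{3}{2} = \frac{3}{4}$)
$I^{3}{\left(-3 \right)} = \left(\frac{3}{4}\right)^{3} = \frac{27}{64}$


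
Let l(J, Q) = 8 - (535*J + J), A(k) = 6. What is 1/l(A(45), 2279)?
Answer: -1/3208 ≈ -0.00031172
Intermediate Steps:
l(J, Q) = 8 - 536*J
1/l(A(45), 2279) = 1/(8 - 536*6) = 1/(8 - 3216) = 1/(-3208) = -1/3208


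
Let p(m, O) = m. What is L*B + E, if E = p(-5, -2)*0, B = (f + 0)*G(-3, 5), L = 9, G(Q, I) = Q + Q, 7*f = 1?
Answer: -54/7 ≈ -7.7143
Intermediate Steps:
f = 1/7 (f = (1/7)*1 = 1/7 ≈ 0.14286)
G(Q, I) = 2*Q
B = -6/7 (B = (1/7 + 0)*(2*(-3)) = (1/7)*(-6) = -6/7 ≈ -0.85714)
E = 0 (E = -5*0 = 0)
L*B + E = 9*(-6/7) + 0 = -54/7 + 0 = -54/7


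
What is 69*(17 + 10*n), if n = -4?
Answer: -1587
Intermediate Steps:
69*(17 + 10*n) = 69*(17 + 10*(-4)) = 69*(17 - 40) = 69*(-23) = -1587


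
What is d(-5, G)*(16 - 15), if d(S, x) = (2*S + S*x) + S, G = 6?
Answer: -45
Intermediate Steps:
d(S, x) = 3*S + S*x
d(-5, G)*(16 - 15) = (-5*(3 + 6))*(16 - 15) = -5*9*1 = -45*1 = -45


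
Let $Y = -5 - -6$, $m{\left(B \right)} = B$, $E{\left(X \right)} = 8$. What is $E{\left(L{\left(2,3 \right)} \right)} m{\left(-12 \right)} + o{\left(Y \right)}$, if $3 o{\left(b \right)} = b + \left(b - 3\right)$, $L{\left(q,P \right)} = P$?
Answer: $- \frac{289}{3} \approx -96.333$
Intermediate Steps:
$Y = 1$ ($Y = -5 + 6 = 1$)
$o{\left(b \right)} = -1 + \frac{2 b}{3}$ ($o{\left(b \right)} = \frac{b + \left(b - 3\right)}{3} = \frac{b + \left(-3 + b\right)}{3} = \frac{-3 + 2 b}{3} = -1 + \frac{2 b}{3}$)
$E{\left(L{\left(2,3 \right)} \right)} m{\left(-12 \right)} + o{\left(Y \right)} = 8 \left(-12\right) + \left(-1 + \frac{2}{3} \cdot 1\right) = -96 + \left(-1 + \frac{2}{3}\right) = -96 - \frac{1}{3} = - \frac{289}{3}$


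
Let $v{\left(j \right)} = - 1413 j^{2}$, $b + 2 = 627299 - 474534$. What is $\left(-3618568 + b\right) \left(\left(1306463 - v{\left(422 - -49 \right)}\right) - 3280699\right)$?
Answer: $-1079553538218085$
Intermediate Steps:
$b = 152763$ ($b = -2 + \left(627299 - 474534\right) = -2 + 152765 = 152763$)
$\left(-3618568 + b\right) \left(\left(1306463 - v{\left(422 - -49 \right)}\right) - 3280699\right) = \left(-3618568 + 152763\right) \left(\left(1306463 - - 1413 \left(422 - -49\right)^{2}\right) - 3280699\right) = - 3465805 \left(\left(1306463 - - 1413 \left(422 + 49\right)^{2}\right) - 3280699\right) = - 3465805 \left(\left(1306463 - - 1413 \cdot 471^{2}\right) - 3280699\right) = - 3465805 \left(\left(1306463 - \left(-1413\right) 221841\right) - 3280699\right) = - 3465805 \left(\left(1306463 - -313461333\right) - 3280699\right) = - 3465805 \left(\left(1306463 + 313461333\right) - 3280699\right) = - 3465805 \left(314767796 - 3280699\right) = \left(-3465805\right) 311487097 = -1079553538218085$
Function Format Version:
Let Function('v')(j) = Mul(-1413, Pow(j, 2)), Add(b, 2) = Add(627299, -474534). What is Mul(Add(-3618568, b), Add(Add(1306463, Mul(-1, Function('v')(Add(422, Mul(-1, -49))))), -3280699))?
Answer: -1079553538218085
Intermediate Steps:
b = 152763 (b = Add(-2, Add(627299, -474534)) = Add(-2, 152765) = 152763)
Mul(Add(-3618568, b), Add(Add(1306463, Mul(-1, Function('v')(Add(422, Mul(-1, -49))))), -3280699)) = Mul(Add(-3618568, 152763), Add(Add(1306463, Mul(-1, Mul(-1413, Pow(Add(422, Mul(-1, -49)), 2)))), -3280699)) = Mul(-3465805, Add(Add(1306463, Mul(-1, Mul(-1413, Pow(Add(422, 49), 2)))), -3280699)) = Mul(-3465805, Add(Add(1306463, Mul(-1, Mul(-1413, Pow(471, 2)))), -3280699)) = Mul(-3465805, Add(Add(1306463, Mul(-1, Mul(-1413, 221841))), -3280699)) = Mul(-3465805, Add(Add(1306463, Mul(-1, -313461333)), -3280699)) = Mul(-3465805, Add(Add(1306463, 313461333), -3280699)) = Mul(-3465805, Add(314767796, -3280699)) = Mul(-3465805, 311487097) = -1079553538218085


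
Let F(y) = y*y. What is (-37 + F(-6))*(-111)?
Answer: 111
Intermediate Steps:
F(y) = y²
(-37 + F(-6))*(-111) = (-37 + (-6)²)*(-111) = (-37 + 36)*(-111) = -1*(-111) = 111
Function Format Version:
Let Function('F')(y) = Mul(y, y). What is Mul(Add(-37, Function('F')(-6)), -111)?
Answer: 111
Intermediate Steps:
Function('F')(y) = Pow(y, 2)
Mul(Add(-37, Function('F')(-6)), -111) = Mul(Add(-37, Pow(-6, 2)), -111) = Mul(Add(-37, 36), -111) = Mul(-1, -111) = 111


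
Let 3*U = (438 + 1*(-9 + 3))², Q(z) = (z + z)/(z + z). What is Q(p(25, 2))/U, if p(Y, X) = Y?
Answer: 1/62208 ≈ 1.6075e-5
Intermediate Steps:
Q(z) = 1 (Q(z) = (2*z)/((2*z)) = (2*z)*(1/(2*z)) = 1)
U = 62208 (U = (438 + 1*(-9 + 3))²/3 = (438 + 1*(-6))²/3 = (438 - 6)²/3 = (⅓)*432² = (⅓)*186624 = 62208)
Q(p(25, 2))/U = 1/62208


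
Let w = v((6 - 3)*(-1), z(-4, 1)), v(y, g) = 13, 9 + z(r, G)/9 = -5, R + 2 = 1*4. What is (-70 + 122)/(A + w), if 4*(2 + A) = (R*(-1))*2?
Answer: 26/5 ≈ 5.2000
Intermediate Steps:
R = 2 (R = -2 + 1*4 = -2 + 4 = 2)
z(r, G) = -126 (z(r, G) = -81 + 9*(-5) = -81 - 45 = -126)
A = -3 (A = -2 + ((2*(-1))*2)/4 = -2 + (-2*2)/4 = -2 + (¼)*(-4) = -2 - 1 = -3)
w = 13
(-70 + 122)/(A + w) = (-70 + 122)/(-3 + 13) = 52/10 = (⅒)*52 = 26/5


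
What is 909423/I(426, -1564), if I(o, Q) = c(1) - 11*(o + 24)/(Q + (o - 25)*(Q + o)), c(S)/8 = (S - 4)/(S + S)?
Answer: -23134811697/304993 ≈ -75854.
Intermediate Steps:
c(S) = 4*(-4 + S)/S (c(S) = 8*((S - 4)/(S + S)) = 8*((-4 + S)/((2*S))) = 8*((-4 + S)*(1/(2*S))) = 8*((-4 + S)/(2*S)) = 4*(-4 + S)/S)
I(o, Q) = -12 - 11*(24 + o)/(Q + (-25 + o)*(Q + o)) (I(o, Q) = (4 - 16/1) - 11*(o + 24)/(Q + (o - 25)*(Q + o)) = (4 - 16*1) - 11*(24 + o)/(Q + (-25 + o)*(Q + o)) = (4 - 16) - 11*(24 + o)/(Q + (-25 + o)*(Q + o)) = -12 - 11*(24 + o)/(Q + (-25 + o)*(Q + o)))
909423/I(426, -1564) = 909423/(((-264 - 12*426**2 + 288*(-1564) + 289*426 - 12*(-1564)*426)/(426**2 - 25*426 - 24*(-1564) - 1564*426))) = 909423/(((-264 - 12*181476 - 450432 + 123114 + 7995168)/(181476 - 10650 + 37536 - 666264))) = 909423/(((-264 - 2177712 - 450432 + 123114 + 7995168)/(-457902))) = 909423/((-1/457902*5489874)) = 909423/(-304993/25439) = 909423*(-25439/304993) = -23134811697/304993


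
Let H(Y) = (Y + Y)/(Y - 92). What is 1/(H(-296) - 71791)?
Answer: -97/6963579 ≈ -1.3930e-5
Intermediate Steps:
H(Y) = 2*Y/(-92 + Y) (H(Y) = (2*Y)/(-92 + Y) = 2*Y/(-92 + Y))
1/(H(-296) - 71791) = 1/(2*(-296)/(-92 - 296) - 71791) = 1/(2*(-296)/(-388) - 71791) = 1/(2*(-296)*(-1/388) - 71791) = 1/(148/97 - 71791) = 1/(-6963579/97) = -97/6963579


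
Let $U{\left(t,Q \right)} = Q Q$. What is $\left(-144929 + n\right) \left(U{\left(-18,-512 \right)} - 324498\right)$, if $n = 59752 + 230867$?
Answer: $-9084354260$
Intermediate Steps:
$U{\left(t,Q \right)} = Q^{2}$
$n = 290619$
$\left(-144929 + n\right) \left(U{\left(-18,-512 \right)} - 324498\right) = \left(-144929 + 290619\right) \left(\left(-512\right)^{2} - 324498\right) = 145690 \left(262144 - 324498\right) = 145690 \left(-62354\right) = -9084354260$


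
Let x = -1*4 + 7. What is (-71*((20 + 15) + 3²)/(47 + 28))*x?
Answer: -3124/25 ≈ -124.96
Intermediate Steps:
x = 3 (x = -4 + 7 = 3)
(-71*((20 + 15) + 3²)/(47 + 28))*x = -71*((20 + 15) + 3²)/(47 + 28)*3 = -71*(35 + 9)/75*3 = -3124/75*3 = -3124/25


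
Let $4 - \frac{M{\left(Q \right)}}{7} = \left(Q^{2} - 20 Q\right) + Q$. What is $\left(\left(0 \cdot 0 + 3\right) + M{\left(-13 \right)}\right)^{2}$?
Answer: $8300161$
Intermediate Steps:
$M{\left(Q \right)} = 28 - 7 Q^{2} + 133 Q$ ($M{\left(Q \right)} = 28 - 7 \left(\left(Q^{2} - 20 Q\right) + Q\right) = 28 - 7 \left(Q^{2} - 19 Q\right) = 28 - \left(- 133 Q + 7 Q^{2}\right) = 28 - 7 Q^{2} + 133 Q$)
$\left(\left(0 \cdot 0 + 3\right) + M{\left(-13 \right)}\right)^{2} = \left(\left(0 \cdot 0 + 3\right) + \left(28 - 7 \left(-13\right)^{2} + 133 \left(-13\right)\right)\right)^{2} = \left(\left(0 + 3\right) - 2884\right)^{2} = \left(3 - 2884\right)^{2} = \left(-2881\right)^{2} = 8300161$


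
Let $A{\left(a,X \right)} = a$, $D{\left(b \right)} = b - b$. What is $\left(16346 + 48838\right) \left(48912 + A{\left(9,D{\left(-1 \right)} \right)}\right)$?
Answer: $3188866464$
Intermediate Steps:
$D{\left(b \right)} = 0$
$\left(16346 + 48838\right) \left(48912 + A{\left(9,D{\left(-1 \right)} \right)}\right) = \left(16346 + 48838\right) \left(48912 + 9\right) = 65184 \cdot 48921 = 3188866464$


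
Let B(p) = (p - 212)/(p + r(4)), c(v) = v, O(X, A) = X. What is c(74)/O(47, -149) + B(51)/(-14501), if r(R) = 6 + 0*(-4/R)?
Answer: 61172785/38848179 ≈ 1.5747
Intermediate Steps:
r(R) = 6 (r(R) = 6 + 0 = 6)
B(p) = (-212 + p)/(6 + p) (B(p) = (p - 212)/(p + 6) = (-212 + p)/(6 + p))
c(74)/O(47, -149) + B(51)/(-14501) = 74/47 + ((-212 + 51)/(6 + 51))/(-14501) = 74*(1/47) + (-161/57)*(-1/14501) = 74/47 + ((1/57)*(-161))*(-1/14501) = 74/47 - 161/57*(-1/14501) = 74/47 + 161/826557 = 61172785/38848179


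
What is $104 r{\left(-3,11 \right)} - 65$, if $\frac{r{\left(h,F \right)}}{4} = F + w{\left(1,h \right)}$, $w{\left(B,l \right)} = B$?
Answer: $4927$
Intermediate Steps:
$r{\left(h,F \right)} = 4 + 4 F$ ($r{\left(h,F \right)} = 4 \left(F + 1\right) = 4 \left(1 + F\right) = 4 + 4 F$)
$104 r{\left(-3,11 \right)} - 65 = 104 \left(4 + 4 \cdot 11\right) - 65 = 104 \left(4 + 44\right) - 65 = 104 \cdot 48 - 65 = 4992 - 65 = 4927$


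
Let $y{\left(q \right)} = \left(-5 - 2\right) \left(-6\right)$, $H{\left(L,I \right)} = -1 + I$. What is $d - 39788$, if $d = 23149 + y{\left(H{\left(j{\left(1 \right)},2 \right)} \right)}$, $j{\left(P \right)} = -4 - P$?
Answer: $-16597$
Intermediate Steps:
$y{\left(q \right)} = 42$ ($y{\left(q \right)} = \left(-7\right) \left(-6\right) = 42$)
$d = 23191$ ($d = 23149 + 42 = 23191$)
$d - 39788 = 23191 - 39788 = -16597$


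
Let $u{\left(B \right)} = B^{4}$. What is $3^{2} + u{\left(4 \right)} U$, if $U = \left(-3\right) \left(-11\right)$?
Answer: $8457$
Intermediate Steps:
$U = 33$
$3^{2} + u{\left(4 \right)} U = 3^{2} + 4^{4} \cdot 33 = 9 + 256 \cdot 33 = 9 + 8448 = 8457$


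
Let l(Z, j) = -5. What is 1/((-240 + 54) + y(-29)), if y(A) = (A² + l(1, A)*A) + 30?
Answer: 1/830 ≈ 0.0012048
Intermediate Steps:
y(A) = 30 + A² - 5*A (y(A) = (A² - 5*A) + 30 = 30 + A² - 5*A)
1/((-240 + 54) + y(-29)) = 1/((-240 + 54) + (30 + (-29)² - 5*(-29))) = 1/(-186 + (30 + 841 + 145)) = 1/(-186 + 1016) = 1/830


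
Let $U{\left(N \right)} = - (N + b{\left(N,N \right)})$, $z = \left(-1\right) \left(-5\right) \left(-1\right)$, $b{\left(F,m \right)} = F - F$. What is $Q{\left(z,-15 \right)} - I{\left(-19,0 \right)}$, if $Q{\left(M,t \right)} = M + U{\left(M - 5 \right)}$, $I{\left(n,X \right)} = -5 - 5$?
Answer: $15$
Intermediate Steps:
$b{\left(F,m \right)} = 0$
$z = -5$ ($z = 5 \left(-1\right) = -5$)
$U{\left(N \right)} = - N$ ($U{\left(N \right)} = - (N + 0) = - N$)
$I{\left(n,X \right)} = -10$ ($I{\left(n,X \right)} = -5 - 5 = -10$)
$Q{\left(M,t \right)} = 5$ ($Q{\left(M,t \right)} = M - \left(M - 5\right) = M - \left(-5 + M\right) = 5$)
$Q{\left(z,-15 \right)} - I{\left(-19,0 \right)} = 5 - -10 = 5 + 10 = 15$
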